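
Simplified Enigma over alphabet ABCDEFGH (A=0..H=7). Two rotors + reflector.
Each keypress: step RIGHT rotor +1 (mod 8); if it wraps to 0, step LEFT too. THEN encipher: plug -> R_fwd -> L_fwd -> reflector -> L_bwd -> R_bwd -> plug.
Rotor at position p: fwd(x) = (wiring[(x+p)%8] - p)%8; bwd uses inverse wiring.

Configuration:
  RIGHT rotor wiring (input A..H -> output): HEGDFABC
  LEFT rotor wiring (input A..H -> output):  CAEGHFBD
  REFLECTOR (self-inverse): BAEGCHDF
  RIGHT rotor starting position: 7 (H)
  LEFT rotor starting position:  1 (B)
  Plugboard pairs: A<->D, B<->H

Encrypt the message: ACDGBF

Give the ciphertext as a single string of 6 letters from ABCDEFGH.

Char 1 ('A'): step: R->0, L->2 (L advanced); A->plug->D->R->D->L->D->refl->G->L'->H->R'->A->plug->D
Char 2 ('C'): step: R->1, L=2; C->plug->C->R->C->L->F->refl->H->L'->E->R'->D->plug->A
Char 3 ('D'): step: R->2, L=2; D->plug->A->R->E->L->H->refl->F->L'->C->R'->H->plug->B
Char 4 ('G'): step: R->3, L=2; G->plug->G->R->B->L->E->refl->C->L'->A->R'->A->plug->D
Char 5 ('B'): step: R->4, L=2; B->plug->H->R->H->L->G->refl->D->L'->D->R'->E->plug->E
Char 6 ('F'): step: R->5, L=2; F->plug->F->R->B->L->E->refl->C->L'->A->R'->H->plug->B

Answer: DABDEB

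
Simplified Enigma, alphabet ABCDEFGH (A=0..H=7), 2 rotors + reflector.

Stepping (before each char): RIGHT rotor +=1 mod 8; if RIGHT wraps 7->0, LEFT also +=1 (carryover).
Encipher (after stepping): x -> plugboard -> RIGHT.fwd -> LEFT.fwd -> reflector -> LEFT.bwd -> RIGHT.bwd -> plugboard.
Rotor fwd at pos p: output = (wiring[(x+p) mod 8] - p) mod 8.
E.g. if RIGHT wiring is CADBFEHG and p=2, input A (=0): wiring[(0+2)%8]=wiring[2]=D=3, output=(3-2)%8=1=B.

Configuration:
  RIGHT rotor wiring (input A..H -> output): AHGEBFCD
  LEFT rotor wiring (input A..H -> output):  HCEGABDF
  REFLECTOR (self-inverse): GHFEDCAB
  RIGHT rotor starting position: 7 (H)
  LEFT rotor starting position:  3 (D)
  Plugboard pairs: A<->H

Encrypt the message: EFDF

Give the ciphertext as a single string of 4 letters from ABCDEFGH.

Char 1 ('E'): step: R->0, L->4 (L advanced); E->plug->E->R->B->L->F->refl->C->L'->H->R'->B->plug->B
Char 2 ('F'): step: R->1, L=4; F->plug->F->R->B->L->F->refl->C->L'->H->R'->H->plug->A
Char 3 ('D'): step: R->2, L=4; D->plug->D->R->D->L->B->refl->H->L'->C->R'->B->plug->B
Char 4 ('F'): step: R->3, L=4; F->plug->F->R->F->L->G->refl->A->L'->G->R'->B->plug->B

Answer: BABB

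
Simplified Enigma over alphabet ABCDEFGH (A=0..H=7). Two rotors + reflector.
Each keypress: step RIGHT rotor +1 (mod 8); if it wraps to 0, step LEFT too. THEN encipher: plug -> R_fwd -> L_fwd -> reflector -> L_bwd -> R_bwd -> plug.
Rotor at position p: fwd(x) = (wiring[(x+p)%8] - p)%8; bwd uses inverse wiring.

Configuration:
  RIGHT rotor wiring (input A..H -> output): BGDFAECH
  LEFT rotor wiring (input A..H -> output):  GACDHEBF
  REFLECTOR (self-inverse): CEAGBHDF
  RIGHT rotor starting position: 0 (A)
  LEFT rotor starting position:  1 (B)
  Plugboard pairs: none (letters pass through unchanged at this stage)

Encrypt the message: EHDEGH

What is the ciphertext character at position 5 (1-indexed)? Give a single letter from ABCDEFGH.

Char 1 ('E'): step: R->1, L=1; E->plug->E->R->D->L->G->refl->D->L'->E->R'->C->plug->C
Char 2 ('H'): step: R->2, L=1; H->plug->H->R->E->L->D->refl->G->L'->D->R'->B->plug->B
Char 3 ('D'): step: R->3, L=1; D->plug->D->R->H->L->F->refl->H->L'->A->R'->H->plug->H
Char 4 ('E'): step: R->4, L=1; E->plug->E->R->F->L->A->refl->C->L'->C->R'->F->plug->F
Char 5 ('G'): step: R->5, L=1; G->plug->G->R->A->L->H->refl->F->L'->H->R'->A->plug->A

A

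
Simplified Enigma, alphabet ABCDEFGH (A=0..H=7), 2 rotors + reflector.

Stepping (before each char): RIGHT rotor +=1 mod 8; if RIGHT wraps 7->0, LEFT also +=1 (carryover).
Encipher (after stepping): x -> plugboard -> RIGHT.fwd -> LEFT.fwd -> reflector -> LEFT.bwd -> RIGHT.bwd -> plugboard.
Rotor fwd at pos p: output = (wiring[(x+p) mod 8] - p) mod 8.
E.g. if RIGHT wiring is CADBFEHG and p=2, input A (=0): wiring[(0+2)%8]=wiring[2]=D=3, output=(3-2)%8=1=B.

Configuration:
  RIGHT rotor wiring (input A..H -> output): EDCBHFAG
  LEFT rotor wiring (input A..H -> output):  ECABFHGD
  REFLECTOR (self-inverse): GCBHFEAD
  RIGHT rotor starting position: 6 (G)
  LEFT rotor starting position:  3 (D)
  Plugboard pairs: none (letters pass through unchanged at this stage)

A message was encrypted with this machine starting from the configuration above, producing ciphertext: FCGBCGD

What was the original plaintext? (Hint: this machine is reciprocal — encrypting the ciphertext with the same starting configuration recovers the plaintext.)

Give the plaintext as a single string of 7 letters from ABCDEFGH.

Answer: CGEEGFE

Derivation:
Char 1 ('F'): step: R->7, L=3; F->plug->F->R->A->L->G->refl->A->L'->E->R'->C->plug->C
Char 2 ('C'): step: R->0, L->4 (L advanced); C->plug->C->R->C->L->C->refl->B->L'->A->R'->G->plug->G
Char 3 ('G'): step: R->1, L=4; G->plug->G->R->F->L->G->refl->A->L'->E->R'->E->plug->E
Char 4 ('B'): step: R->2, L=4; B->plug->B->R->H->L->F->refl->E->L'->G->R'->E->plug->E
Char 5 ('C'): step: R->3, L=4; C->plug->C->R->C->L->C->refl->B->L'->A->R'->G->plug->G
Char 6 ('G'): step: R->4, L=4; G->plug->G->R->G->L->E->refl->F->L'->H->R'->F->plug->F
Char 7 ('D'): step: R->5, L=4; D->plug->D->R->H->L->F->refl->E->L'->G->R'->E->plug->E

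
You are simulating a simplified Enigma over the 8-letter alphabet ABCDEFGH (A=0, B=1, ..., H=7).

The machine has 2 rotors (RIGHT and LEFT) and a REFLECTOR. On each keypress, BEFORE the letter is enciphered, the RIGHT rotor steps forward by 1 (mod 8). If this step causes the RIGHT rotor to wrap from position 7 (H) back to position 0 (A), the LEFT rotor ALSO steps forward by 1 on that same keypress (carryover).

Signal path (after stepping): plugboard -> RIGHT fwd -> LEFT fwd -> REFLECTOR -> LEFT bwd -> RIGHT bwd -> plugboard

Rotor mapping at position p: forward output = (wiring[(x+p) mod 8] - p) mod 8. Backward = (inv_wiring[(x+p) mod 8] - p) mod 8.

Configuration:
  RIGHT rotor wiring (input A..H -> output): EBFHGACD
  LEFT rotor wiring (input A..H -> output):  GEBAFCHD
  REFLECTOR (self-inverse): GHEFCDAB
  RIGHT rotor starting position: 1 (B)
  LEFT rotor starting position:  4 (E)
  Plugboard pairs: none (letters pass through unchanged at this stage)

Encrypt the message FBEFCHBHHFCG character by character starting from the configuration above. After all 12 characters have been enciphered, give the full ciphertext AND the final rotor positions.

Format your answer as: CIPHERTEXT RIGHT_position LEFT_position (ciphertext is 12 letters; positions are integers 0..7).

Char 1 ('F'): step: R->2, L=4; F->plug->F->R->B->L->G->refl->A->L'->F->R'->B->plug->B
Char 2 ('B'): step: R->3, L=4; B->plug->B->R->D->L->H->refl->B->L'->A->R'->E->plug->E
Char 3 ('E'): step: R->4, L=4; E->plug->E->R->A->L->B->refl->H->L'->D->R'->H->plug->H
Char 4 ('F'): step: R->5, L=4; F->plug->F->R->A->L->B->refl->H->L'->D->R'->A->plug->A
Char 5 ('C'): step: R->6, L=4; C->plug->C->R->G->L->F->refl->D->L'->C->R'->H->plug->H
Char 6 ('H'): step: R->7, L=4; H->plug->H->R->D->L->H->refl->B->L'->A->R'->E->plug->E
Char 7 ('B'): step: R->0, L->5 (L advanced); B->plug->B->R->B->L->C->refl->E->L'->F->R'->C->plug->C
Char 8 ('H'): step: R->1, L=5; H->plug->H->R->D->L->B->refl->H->L'->E->R'->B->plug->B
Char 9 ('H'): step: R->2, L=5; H->plug->H->R->H->L->A->refl->G->L'->C->R'->G->plug->G
Char 10 ('F'): step: R->3, L=5; F->plug->F->R->B->L->C->refl->E->L'->F->R'->C->plug->C
Char 11 ('C'): step: R->4, L=5; C->plug->C->R->G->L->D->refl->F->L'->A->R'->E->plug->E
Char 12 ('G'): step: R->5, L=5; G->plug->G->R->C->L->G->refl->A->L'->H->R'->D->plug->D
Final: ciphertext=BEHAHECBGCED, RIGHT=5, LEFT=5

Answer: BEHAHECBGCED 5 5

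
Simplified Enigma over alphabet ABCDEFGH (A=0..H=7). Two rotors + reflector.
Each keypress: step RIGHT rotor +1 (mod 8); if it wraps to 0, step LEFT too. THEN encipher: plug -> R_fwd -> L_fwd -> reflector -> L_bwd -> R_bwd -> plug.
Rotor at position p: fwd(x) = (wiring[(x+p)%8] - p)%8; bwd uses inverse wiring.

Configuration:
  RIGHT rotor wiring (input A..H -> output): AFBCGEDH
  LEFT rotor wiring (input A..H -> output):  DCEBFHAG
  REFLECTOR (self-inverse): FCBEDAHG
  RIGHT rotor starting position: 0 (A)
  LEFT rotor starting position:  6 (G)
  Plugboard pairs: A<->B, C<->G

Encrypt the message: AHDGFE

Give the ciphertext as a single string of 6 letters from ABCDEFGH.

Char 1 ('A'): step: R->1, L=6; A->plug->B->R->A->L->C->refl->B->L'->H->R'->H->plug->H
Char 2 ('H'): step: R->2, L=6; H->plug->H->R->D->L->E->refl->D->L'->F->R'->F->plug->F
Char 3 ('D'): step: R->3, L=6; D->plug->D->R->A->L->C->refl->B->L'->H->R'->A->plug->B
Char 4 ('G'): step: R->4, L=6; G->plug->C->R->H->L->B->refl->C->L'->A->R'->B->plug->A
Char 5 ('F'): step: R->5, L=6; F->plug->F->R->E->L->G->refl->H->L'->G->R'->B->plug->A
Char 6 ('E'): step: R->6, L=6; E->plug->E->R->D->L->E->refl->D->L'->F->R'->A->plug->B

Answer: HFBAAB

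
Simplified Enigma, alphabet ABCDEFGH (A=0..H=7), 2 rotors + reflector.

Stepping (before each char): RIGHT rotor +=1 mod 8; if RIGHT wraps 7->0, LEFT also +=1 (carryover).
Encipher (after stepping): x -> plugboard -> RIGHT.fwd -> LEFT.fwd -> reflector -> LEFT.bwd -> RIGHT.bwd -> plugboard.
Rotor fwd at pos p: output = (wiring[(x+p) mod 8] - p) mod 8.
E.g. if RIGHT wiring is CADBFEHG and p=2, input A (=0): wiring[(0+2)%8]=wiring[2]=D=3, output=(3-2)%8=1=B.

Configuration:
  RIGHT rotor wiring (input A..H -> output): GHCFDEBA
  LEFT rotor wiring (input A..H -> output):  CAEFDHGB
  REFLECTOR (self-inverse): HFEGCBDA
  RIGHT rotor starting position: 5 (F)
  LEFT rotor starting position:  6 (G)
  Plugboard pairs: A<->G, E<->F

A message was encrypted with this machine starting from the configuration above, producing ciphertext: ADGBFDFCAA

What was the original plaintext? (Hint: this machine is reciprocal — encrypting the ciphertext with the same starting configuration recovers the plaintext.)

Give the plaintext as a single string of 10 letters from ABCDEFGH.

Answer: CHBCEHEFCC

Derivation:
Char 1 ('A'): step: R->6, L=6; A->plug->G->R->F->L->H->refl->A->L'->A->R'->C->plug->C
Char 2 ('D'): step: R->7, L=6; D->plug->D->R->D->L->C->refl->E->L'->C->R'->H->plug->H
Char 3 ('G'): step: R->0, L->7 (L advanced); G->plug->A->R->G->L->A->refl->H->L'->H->R'->B->plug->B
Char 4 ('B'): step: R->1, L=7; B->plug->B->R->B->L->D->refl->G->L'->E->R'->C->plug->C
Char 5 ('F'): step: R->2, L=7; F->plug->E->R->H->L->H->refl->A->L'->G->R'->F->plug->E
Char 6 ('D'): step: R->3, L=7; D->plug->D->R->G->L->A->refl->H->L'->H->R'->H->plug->H
Char 7 ('F'): step: R->4, L=7; F->plug->E->R->C->L->B->refl->F->L'->D->R'->F->plug->E
Char 8 ('C'): step: R->5, L=7; C->plug->C->R->D->L->F->refl->B->L'->C->R'->E->plug->F
Char 9 ('A'): step: R->6, L=7; A->plug->G->R->F->L->E->refl->C->L'->A->R'->C->plug->C
Char 10 ('A'): step: R->7, L=7; A->plug->G->R->F->L->E->refl->C->L'->A->R'->C->plug->C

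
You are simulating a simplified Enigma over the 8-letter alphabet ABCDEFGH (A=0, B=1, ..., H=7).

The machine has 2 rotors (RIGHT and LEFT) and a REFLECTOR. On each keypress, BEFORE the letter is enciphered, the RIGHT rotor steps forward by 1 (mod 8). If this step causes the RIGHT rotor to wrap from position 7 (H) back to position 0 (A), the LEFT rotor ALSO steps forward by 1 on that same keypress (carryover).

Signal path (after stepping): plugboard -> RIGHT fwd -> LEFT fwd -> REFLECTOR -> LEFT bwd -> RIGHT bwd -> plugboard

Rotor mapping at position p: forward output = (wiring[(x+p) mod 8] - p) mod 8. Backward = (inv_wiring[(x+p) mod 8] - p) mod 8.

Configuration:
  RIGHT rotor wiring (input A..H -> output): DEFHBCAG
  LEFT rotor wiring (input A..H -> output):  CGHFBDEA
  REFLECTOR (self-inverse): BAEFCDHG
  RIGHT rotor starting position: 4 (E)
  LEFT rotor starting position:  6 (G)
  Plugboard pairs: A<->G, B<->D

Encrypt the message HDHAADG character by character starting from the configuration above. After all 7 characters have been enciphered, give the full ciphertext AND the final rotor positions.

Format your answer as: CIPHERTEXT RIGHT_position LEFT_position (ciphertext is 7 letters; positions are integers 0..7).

Char 1 ('H'): step: R->5, L=6; H->plug->H->R->E->L->B->refl->A->L'->D->R'->B->plug->D
Char 2 ('D'): step: R->6, L=6; D->plug->B->R->A->L->G->refl->H->L'->F->R'->C->plug->C
Char 3 ('H'): step: R->7, L=6; H->plug->H->R->B->L->C->refl->E->L'->C->R'->F->plug->F
Char 4 ('A'): step: R->0, L->7 (L advanced); A->plug->G->R->A->L->B->refl->A->L'->D->R'->A->plug->G
Char 5 ('A'): step: R->1, L=7; A->plug->G->R->F->L->C->refl->E->L'->G->R'->C->plug->C
Char 6 ('D'): step: R->2, L=7; D->plug->B->R->F->L->C->refl->E->L'->G->R'->E->plug->E
Char 7 ('G'): step: R->3, L=7; G->plug->A->R->E->L->G->refl->H->L'->C->R'->H->plug->H
Final: ciphertext=DCFGCEH, RIGHT=3, LEFT=7

Answer: DCFGCEH 3 7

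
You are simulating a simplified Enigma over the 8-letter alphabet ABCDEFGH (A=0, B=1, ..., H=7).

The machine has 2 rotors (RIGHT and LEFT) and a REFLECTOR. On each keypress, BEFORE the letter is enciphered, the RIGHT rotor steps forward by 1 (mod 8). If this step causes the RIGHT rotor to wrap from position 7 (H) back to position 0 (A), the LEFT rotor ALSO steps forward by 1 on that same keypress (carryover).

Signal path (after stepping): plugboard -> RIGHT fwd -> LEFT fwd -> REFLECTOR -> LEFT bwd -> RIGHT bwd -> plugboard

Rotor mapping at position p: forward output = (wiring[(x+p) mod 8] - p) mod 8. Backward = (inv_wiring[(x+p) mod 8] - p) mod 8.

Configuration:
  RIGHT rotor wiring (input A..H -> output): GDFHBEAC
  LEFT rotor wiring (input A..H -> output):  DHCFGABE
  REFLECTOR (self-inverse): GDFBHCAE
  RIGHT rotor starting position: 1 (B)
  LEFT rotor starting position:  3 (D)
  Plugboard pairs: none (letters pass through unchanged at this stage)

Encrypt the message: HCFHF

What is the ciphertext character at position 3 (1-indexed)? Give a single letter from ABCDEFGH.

Char 1 ('H'): step: R->2, L=3; H->plug->H->R->B->L->D->refl->B->L'->E->R'->G->plug->G
Char 2 ('C'): step: R->3, L=3; C->plug->C->R->B->L->D->refl->B->L'->E->R'->A->plug->A
Char 3 ('F'): step: R->4, L=3; F->plug->F->R->H->L->H->refl->E->L'->G->R'->D->plug->D

D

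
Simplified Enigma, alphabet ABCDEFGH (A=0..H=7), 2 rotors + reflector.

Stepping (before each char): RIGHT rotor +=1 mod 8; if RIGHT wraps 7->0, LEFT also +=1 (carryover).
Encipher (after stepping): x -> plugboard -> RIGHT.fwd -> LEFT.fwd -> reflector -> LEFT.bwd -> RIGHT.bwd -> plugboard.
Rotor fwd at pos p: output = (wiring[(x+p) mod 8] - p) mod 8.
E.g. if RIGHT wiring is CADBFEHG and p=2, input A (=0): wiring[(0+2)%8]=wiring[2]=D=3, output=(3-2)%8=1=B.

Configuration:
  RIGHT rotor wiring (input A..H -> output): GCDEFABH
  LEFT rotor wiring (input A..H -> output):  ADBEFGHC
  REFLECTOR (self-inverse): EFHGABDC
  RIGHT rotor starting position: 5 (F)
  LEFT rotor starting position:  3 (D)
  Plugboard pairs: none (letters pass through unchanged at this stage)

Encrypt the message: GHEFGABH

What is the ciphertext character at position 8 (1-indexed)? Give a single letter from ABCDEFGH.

Char 1 ('G'): step: R->6, L=3; G->plug->G->R->H->L->G->refl->D->L'->C->R'->H->plug->H
Char 2 ('H'): step: R->7, L=3; H->plug->H->R->C->L->D->refl->G->L'->H->R'->B->plug->B
Char 3 ('E'): step: R->0, L->4 (L advanced); E->plug->E->R->F->L->H->refl->C->L'->B->R'->G->plug->G
Char 4 ('F'): step: R->1, L=4; F->plug->F->R->A->L->B->refl->F->L'->G->R'->G->plug->G
Char 5 ('G'): step: R->2, L=4; G->plug->G->R->E->L->E->refl->A->L'->H->R'->E->plug->E
Char 6 ('A'): step: R->3, L=4; A->plug->A->R->B->L->C->refl->H->L'->F->R'->C->plug->C
Char 7 ('B'): step: R->4, L=4; B->plug->B->R->E->L->E->refl->A->L'->H->R'->G->plug->G
Char 8 ('H'): step: R->5, L=4; H->plug->H->R->A->L->B->refl->F->L'->G->R'->F->plug->F

F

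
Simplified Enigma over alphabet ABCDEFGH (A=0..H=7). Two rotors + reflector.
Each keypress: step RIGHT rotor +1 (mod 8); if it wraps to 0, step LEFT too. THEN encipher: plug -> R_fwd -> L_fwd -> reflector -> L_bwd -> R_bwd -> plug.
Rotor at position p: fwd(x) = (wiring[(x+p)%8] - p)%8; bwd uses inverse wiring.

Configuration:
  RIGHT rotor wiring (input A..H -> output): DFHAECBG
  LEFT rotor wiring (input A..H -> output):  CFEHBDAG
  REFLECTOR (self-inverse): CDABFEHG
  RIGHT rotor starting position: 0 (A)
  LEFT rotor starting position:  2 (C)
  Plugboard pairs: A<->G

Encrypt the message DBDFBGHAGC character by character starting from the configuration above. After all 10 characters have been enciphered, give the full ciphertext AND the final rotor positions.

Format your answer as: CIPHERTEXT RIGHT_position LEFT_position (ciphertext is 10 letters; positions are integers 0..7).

Answer: CDFCFDBBCB 2 3

Derivation:
Char 1 ('D'): step: R->1, L=2; D->plug->D->R->D->L->B->refl->D->L'->H->R'->C->plug->C
Char 2 ('B'): step: R->2, L=2; B->plug->B->R->G->L->A->refl->C->L'->A->R'->D->plug->D
Char 3 ('D'): step: R->3, L=2; D->plug->D->R->G->L->A->refl->C->L'->A->R'->F->plug->F
Char 4 ('F'): step: R->4, L=2; F->plug->F->R->B->L->F->refl->E->L'->F->R'->C->plug->C
Char 5 ('B'): step: R->5, L=2; B->plug->B->R->E->L->G->refl->H->L'->C->R'->F->plug->F
Char 6 ('G'): step: R->6, L=2; G->plug->A->R->D->L->B->refl->D->L'->H->R'->D->plug->D
Char 7 ('H'): step: R->7, L=2; H->plug->H->R->C->L->H->refl->G->L'->E->R'->B->plug->B
Char 8 ('A'): step: R->0, L->3 (L advanced); A->plug->G->R->B->L->G->refl->H->L'->F->R'->B->plug->B
Char 9 ('G'): step: R->1, L=3; G->plug->A->R->E->L->D->refl->B->L'->H->R'->C->plug->C
Char 10 ('C'): step: R->2, L=3; C->plug->C->R->C->L->A->refl->C->L'->G->R'->B->plug->B
Final: ciphertext=CDFCFDBBCB, RIGHT=2, LEFT=3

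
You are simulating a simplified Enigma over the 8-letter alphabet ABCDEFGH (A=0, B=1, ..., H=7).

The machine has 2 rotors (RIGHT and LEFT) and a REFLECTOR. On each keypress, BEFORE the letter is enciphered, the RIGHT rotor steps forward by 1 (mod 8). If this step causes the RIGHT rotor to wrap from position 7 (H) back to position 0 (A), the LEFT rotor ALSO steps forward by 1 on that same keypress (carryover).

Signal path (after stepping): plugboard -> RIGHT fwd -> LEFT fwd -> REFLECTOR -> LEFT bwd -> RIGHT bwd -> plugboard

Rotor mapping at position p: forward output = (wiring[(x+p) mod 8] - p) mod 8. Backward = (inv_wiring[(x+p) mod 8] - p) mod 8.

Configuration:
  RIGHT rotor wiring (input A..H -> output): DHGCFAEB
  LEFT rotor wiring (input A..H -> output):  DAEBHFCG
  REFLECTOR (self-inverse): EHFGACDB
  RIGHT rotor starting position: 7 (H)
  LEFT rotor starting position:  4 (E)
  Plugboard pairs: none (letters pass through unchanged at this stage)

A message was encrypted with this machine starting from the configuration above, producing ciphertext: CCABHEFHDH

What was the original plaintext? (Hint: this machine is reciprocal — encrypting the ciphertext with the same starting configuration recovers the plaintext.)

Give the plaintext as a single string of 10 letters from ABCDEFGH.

Char 1 ('C'): step: R->0, L->5 (L advanced); C->plug->C->R->G->L->E->refl->A->L'->A->R'->F->plug->F
Char 2 ('C'): step: R->1, L=5; C->plug->C->R->B->L->F->refl->C->L'->H->R'->E->plug->E
Char 3 ('A'): step: R->2, L=5; A->plug->A->R->E->L->D->refl->G->L'->D->R'->C->plug->C
Char 4 ('B'): step: R->3, L=5; B->plug->B->R->C->L->B->refl->H->L'->F->R'->C->plug->C
Char 5 ('H'): step: R->4, L=5; H->plug->H->R->G->L->E->refl->A->L'->A->R'->C->plug->C
Char 6 ('E'): step: R->5, L=5; E->plug->E->R->C->L->B->refl->H->L'->F->R'->G->plug->G
Char 7 ('F'): step: R->6, L=5; F->plug->F->R->E->L->D->refl->G->L'->D->R'->B->plug->B
Char 8 ('H'): step: R->7, L=5; H->plug->H->R->F->L->H->refl->B->L'->C->R'->A->plug->A
Char 9 ('D'): step: R->0, L->6 (L advanced); D->plug->D->R->C->L->F->refl->C->L'->D->R'->A->plug->A
Char 10 ('H'): step: R->1, L=6; H->plug->H->R->C->L->F->refl->C->L'->D->R'->F->plug->F

Answer: FECCCGBAAF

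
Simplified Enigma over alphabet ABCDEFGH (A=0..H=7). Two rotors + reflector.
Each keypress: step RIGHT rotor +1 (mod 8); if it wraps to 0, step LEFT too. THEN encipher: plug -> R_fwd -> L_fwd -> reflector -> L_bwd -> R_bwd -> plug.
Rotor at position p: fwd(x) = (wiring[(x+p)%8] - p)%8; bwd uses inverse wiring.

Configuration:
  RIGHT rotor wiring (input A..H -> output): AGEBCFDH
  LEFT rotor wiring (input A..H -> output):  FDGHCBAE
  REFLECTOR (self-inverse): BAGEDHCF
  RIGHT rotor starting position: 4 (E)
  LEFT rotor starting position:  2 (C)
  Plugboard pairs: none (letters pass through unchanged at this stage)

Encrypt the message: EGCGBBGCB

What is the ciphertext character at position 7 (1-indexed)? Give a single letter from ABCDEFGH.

Char 1 ('E'): step: R->5, L=2; E->plug->E->R->B->L->F->refl->H->L'->D->R'->D->plug->D
Char 2 ('G'): step: R->6, L=2; G->plug->G->R->E->L->G->refl->C->L'->F->R'->A->plug->A
Char 3 ('C'): step: R->7, L=2; C->plug->C->R->H->L->B->refl->A->L'->C->R'->E->plug->E
Char 4 ('G'): step: R->0, L->3 (L advanced); G->plug->G->R->D->L->F->refl->H->L'->B->R'->D->plug->D
Char 5 ('B'): step: R->1, L=3; B->plug->B->R->D->L->F->refl->H->L'->B->R'->D->plug->D
Char 6 ('B'): step: R->2, L=3; B->plug->B->R->H->L->D->refl->E->L'->A->R'->C->plug->C
Char 7 ('G'): step: R->3, L=3; G->plug->G->R->D->L->F->refl->H->L'->B->R'->H->plug->H

H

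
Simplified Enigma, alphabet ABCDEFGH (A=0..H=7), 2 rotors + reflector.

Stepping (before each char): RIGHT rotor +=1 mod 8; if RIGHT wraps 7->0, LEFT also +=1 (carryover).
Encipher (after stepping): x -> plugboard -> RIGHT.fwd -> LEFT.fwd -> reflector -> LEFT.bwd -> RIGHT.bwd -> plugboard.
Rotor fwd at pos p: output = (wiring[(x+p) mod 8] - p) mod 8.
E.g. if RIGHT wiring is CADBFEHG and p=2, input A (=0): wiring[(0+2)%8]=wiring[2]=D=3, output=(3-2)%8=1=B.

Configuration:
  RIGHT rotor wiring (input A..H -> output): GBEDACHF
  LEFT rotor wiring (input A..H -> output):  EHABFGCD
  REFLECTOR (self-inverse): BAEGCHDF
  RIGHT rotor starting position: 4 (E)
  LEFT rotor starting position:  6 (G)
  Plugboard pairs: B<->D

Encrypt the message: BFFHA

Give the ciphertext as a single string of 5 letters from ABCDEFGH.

Char 1 ('B'): step: R->5, L=6; B->plug->D->R->B->L->F->refl->H->L'->G->R'->G->plug->G
Char 2 ('F'): step: R->6, L=6; F->plug->F->R->F->L->D->refl->G->L'->C->R'->G->plug->G
Char 3 ('F'): step: R->7, L=6; F->plug->F->R->B->L->F->refl->H->L'->G->R'->A->plug->A
Char 4 ('H'): step: R->0, L->7 (L advanced); H->plug->H->R->F->L->G->refl->D->L'->H->R'->G->plug->G
Char 5 ('A'): step: R->1, L=7; A->plug->A->R->A->L->E->refl->C->L'->E->R'->G->plug->G

Answer: GGAGG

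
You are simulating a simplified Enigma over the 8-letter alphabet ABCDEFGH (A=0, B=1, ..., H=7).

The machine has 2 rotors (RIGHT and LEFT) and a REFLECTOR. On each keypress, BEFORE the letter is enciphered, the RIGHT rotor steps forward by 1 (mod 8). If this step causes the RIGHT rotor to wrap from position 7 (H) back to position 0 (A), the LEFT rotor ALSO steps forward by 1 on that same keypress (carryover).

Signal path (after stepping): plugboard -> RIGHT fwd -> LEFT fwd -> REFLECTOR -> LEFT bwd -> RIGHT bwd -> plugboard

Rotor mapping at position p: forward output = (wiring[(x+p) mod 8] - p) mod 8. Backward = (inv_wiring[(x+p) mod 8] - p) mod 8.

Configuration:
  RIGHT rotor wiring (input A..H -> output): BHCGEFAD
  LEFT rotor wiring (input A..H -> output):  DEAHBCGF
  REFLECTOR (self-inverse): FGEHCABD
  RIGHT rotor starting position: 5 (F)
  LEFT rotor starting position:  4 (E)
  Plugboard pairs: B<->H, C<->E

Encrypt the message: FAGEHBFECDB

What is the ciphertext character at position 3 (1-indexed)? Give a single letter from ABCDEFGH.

Char 1 ('F'): step: R->6, L=4; F->plug->F->R->A->L->F->refl->A->L'->F->R'->B->plug->H
Char 2 ('A'): step: R->7, L=4; A->plug->A->R->E->L->H->refl->D->L'->H->R'->E->plug->C
Char 3 ('G'): step: R->0, L->5 (L advanced); G->plug->G->R->A->L->F->refl->A->L'->C->R'->C->plug->E

E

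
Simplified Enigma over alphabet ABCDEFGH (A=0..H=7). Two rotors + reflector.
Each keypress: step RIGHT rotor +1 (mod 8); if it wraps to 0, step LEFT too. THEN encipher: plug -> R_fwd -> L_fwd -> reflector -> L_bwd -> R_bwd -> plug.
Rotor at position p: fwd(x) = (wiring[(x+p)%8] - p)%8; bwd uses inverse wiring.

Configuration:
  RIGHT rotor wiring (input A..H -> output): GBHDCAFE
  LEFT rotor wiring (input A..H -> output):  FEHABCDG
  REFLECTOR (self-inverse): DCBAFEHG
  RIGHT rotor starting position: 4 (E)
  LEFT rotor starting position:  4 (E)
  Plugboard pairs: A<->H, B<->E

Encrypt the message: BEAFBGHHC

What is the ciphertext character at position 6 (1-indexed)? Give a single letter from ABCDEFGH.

Char 1 ('B'): step: R->5, L=4; B->plug->E->R->E->L->B->refl->C->L'->D->R'->A->plug->H
Char 2 ('E'): step: R->6, L=4; E->plug->B->R->G->L->D->refl->A->L'->F->R'->F->plug->F
Char 3 ('A'): step: R->7, L=4; A->plug->H->R->G->L->D->refl->A->L'->F->R'->A->plug->H
Char 4 ('F'): step: R->0, L->5 (L advanced); F->plug->F->R->A->L->F->refl->E->L'->H->R'->C->plug->C
Char 5 ('B'): step: R->1, L=5; B->plug->E->R->H->L->E->refl->F->L'->A->R'->A->plug->H
Char 6 ('G'): step: R->2, L=5; G->plug->G->R->E->L->H->refl->G->L'->B->R'->B->plug->E

E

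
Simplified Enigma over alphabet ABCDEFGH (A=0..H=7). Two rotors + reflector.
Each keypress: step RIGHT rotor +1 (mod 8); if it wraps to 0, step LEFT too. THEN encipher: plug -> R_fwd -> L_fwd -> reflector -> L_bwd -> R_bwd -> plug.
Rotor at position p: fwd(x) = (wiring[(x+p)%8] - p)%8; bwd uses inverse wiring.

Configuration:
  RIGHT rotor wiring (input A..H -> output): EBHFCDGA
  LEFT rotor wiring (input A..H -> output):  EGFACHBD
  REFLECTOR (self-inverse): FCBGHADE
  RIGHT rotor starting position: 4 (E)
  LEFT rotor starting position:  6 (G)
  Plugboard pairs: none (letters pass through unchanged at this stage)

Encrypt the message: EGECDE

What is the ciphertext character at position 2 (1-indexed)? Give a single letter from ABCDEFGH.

Char 1 ('E'): step: R->5, L=6; E->plug->E->R->E->L->H->refl->E->L'->G->R'->A->plug->A
Char 2 ('G'): step: R->6, L=6; G->plug->G->R->E->L->H->refl->E->L'->G->R'->C->plug->C

C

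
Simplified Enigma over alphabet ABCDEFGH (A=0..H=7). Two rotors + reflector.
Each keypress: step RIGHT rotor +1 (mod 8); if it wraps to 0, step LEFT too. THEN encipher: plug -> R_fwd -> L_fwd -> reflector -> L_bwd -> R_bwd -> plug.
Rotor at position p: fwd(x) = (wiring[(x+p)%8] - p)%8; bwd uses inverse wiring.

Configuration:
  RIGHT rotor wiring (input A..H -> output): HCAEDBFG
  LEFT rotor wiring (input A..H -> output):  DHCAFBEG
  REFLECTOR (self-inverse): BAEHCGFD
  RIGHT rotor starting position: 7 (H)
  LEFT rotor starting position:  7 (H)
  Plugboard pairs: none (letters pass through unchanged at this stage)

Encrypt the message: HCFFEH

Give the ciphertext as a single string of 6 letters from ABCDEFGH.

Char 1 ('H'): step: R->0, L->0 (L advanced); H->plug->H->R->G->L->E->refl->C->L'->C->R'->B->plug->B
Char 2 ('C'): step: R->1, L=0; C->plug->C->R->D->L->A->refl->B->L'->F->R'->G->plug->G
Char 3 ('F'): step: R->2, L=0; F->plug->F->R->E->L->F->refl->G->L'->H->R'->D->plug->D
Char 4 ('F'): step: R->3, L=0; F->plug->F->R->E->L->F->refl->G->L'->H->R'->G->plug->G
Char 5 ('E'): step: R->4, L=0; E->plug->E->R->D->L->A->refl->B->L'->F->R'->B->plug->B
Char 6 ('H'): step: R->5, L=0; H->plug->H->R->G->L->E->refl->C->L'->C->R'->D->plug->D

Answer: BGDGBD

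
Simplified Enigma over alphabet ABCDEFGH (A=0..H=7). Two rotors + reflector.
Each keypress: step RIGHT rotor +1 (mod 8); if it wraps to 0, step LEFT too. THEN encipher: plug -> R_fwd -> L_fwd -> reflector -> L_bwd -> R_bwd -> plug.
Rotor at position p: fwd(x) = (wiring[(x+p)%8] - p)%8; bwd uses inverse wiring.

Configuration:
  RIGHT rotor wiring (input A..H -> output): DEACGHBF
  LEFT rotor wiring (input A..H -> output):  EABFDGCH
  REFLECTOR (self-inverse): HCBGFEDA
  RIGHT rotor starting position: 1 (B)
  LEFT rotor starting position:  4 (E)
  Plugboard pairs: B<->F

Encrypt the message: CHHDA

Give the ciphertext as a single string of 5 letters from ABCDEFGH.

Char 1 ('C'): step: R->2, L=4; C->plug->C->R->E->L->A->refl->H->L'->A->R'->B->plug->F
Char 2 ('H'): step: R->3, L=4; H->plug->H->R->F->L->E->refl->F->L'->G->R'->D->plug->D
Char 3 ('H'): step: R->4, L=4; H->plug->H->R->G->L->F->refl->E->L'->F->R'->C->plug->C
Char 4 ('D'): step: R->5, L=4; D->plug->D->R->G->L->F->refl->E->L'->F->R'->G->plug->G
Char 5 ('A'): step: R->6, L=4; A->plug->A->R->D->L->D->refl->G->L'->C->R'->E->plug->E

Answer: FDCGE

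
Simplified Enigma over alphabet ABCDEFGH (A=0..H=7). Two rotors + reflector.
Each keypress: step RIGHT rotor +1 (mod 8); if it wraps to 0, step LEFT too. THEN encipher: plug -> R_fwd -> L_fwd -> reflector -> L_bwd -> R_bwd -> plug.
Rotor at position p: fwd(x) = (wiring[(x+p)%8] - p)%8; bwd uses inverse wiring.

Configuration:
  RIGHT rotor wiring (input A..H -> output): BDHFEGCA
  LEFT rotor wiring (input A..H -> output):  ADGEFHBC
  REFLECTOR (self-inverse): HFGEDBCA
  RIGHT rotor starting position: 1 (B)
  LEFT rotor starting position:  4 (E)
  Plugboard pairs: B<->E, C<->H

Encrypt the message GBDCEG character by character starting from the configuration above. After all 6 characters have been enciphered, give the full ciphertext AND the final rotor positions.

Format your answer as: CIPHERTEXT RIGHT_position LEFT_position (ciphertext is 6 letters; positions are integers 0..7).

Answer: ADCECF 7 4

Derivation:
Char 1 ('G'): step: R->2, L=4; G->plug->G->R->H->L->A->refl->H->L'->F->R'->A->plug->A
Char 2 ('B'): step: R->3, L=4; B->plug->E->R->F->L->H->refl->A->L'->H->R'->D->plug->D
Char 3 ('D'): step: R->4, L=4; D->plug->D->R->E->L->E->refl->D->L'->B->R'->H->plug->C
Char 4 ('C'): step: R->5, L=4; C->plug->H->R->H->L->A->refl->H->L'->F->R'->B->plug->E
Char 5 ('E'): step: R->6, L=4; E->plug->B->R->C->L->F->refl->B->L'->A->R'->H->plug->C
Char 6 ('G'): step: R->7, L=4; G->plug->G->R->H->L->A->refl->H->L'->F->R'->F->plug->F
Final: ciphertext=ADCECF, RIGHT=7, LEFT=4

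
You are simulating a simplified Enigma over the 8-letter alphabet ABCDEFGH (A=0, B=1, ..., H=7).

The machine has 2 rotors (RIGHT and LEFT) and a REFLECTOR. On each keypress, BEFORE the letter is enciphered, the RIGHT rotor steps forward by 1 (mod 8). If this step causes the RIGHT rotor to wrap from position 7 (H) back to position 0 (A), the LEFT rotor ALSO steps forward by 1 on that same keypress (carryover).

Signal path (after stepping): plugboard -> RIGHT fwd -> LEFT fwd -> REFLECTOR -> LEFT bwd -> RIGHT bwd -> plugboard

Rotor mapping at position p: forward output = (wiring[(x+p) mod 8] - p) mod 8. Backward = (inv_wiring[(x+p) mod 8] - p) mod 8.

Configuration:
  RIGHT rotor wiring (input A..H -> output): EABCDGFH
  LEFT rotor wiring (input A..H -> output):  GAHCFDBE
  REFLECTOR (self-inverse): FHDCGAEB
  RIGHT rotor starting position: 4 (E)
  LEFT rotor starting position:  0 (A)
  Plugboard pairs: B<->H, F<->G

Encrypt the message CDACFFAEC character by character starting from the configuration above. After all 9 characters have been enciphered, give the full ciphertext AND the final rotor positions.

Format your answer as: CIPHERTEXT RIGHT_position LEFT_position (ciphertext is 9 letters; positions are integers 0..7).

Answer: BCFEGHFHH 5 1

Derivation:
Char 1 ('C'): step: R->5, L=0; C->plug->C->R->C->L->H->refl->B->L'->G->R'->H->plug->B
Char 2 ('D'): step: R->6, L=0; D->plug->D->R->C->L->H->refl->B->L'->G->R'->C->plug->C
Char 3 ('A'): step: R->7, L=0; A->plug->A->R->A->L->G->refl->E->L'->H->R'->G->plug->F
Char 4 ('C'): step: R->0, L->1 (L advanced); C->plug->C->R->B->L->G->refl->E->L'->D->R'->E->plug->E
Char 5 ('F'): step: R->1, L=1; F->plug->G->R->G->L->D->refl->C->L'->E->R'->F->plug->G
Char 6 ('F'): step: R->2, L=1; F->plug->G->R->C->L->B->refl->H->L'->A->R'->B->plug->H
Char 7 ('A'): step: R->3, L=1; A->plug->A->R->H->L->F->refl->A->L'->F->R'->G->plug->F
Char 8 ('E'): step: R->4, L=1; E->plug->E->R->A->L->H->refl->B->L'->C->R'->B->plug->H
Char 9 ('C'): step: R->5, L=1; C->plug->C->R->C->L->B->refl->H->L'->A->R'->B->plug->H
Final: ciphertext=BCFEGHFHH, RIGHT=5, LEFT=1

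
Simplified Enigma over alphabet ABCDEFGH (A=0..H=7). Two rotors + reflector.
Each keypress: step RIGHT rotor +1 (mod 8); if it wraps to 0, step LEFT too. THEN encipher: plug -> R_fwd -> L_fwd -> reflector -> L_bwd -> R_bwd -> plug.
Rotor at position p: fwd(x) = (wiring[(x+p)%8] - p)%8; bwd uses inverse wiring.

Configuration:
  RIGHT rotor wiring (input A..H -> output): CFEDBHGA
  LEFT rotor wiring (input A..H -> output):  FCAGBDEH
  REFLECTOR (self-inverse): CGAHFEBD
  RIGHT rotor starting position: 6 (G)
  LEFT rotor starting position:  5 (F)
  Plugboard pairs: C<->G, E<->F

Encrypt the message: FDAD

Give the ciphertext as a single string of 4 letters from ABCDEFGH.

Answer: HEEF

Derivation:
Char 1 ('F'): step: R->7, L=5; F->plug->E->R->E->L->F->refl->E->L'->H->R'->H->plug->H
Char 2 ('D'): step: R->0, L->6 (L advanced); D->plug->D->R->D->L->E->refl->F->L'->H->R'->F->plug->E
Char 3 ('A'): step: R->1, L=6; A->plug->A->R->E->L->C->refl->A->L'->F->R'->F->plug->E
Char 4 ('D'): step: R->2, L=6; D->plug->D->R->F->L->A->refl->C->L'->E->R'->E->plug->F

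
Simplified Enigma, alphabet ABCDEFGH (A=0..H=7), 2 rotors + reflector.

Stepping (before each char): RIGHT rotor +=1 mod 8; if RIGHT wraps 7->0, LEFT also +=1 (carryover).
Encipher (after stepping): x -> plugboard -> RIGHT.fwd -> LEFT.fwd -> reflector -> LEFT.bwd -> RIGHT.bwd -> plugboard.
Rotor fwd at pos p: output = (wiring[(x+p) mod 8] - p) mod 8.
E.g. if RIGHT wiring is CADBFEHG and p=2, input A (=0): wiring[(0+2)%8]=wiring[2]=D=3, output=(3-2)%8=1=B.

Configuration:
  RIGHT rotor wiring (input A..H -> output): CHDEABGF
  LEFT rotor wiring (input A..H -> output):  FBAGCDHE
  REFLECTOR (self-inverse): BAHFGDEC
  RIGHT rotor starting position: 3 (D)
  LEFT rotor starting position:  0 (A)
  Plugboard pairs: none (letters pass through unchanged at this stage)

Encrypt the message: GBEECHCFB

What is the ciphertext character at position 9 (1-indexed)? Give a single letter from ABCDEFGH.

Char 1 ('G'): step: R->4, L=0; G->plug->G->R->H->L->E->refl->G->L'->D->R'->F->plug->F
Char 2 ('B'): step: R->5, L=0; B->plug->B->R->B->L->B->refl->A->L'->C->R'->E->plug->E
Char 3 ('E'): step: R->6, L=0; E->plug->E->R->F->L->D->refl->F->L'->A->R'->A->plug->A
Char 4 ('E'): step: R->7, L=0; E->plug->E->R->F->L->D->refl->F->L'->A->R'->C->plug->C
Char 5 ('C'): step: R->0, L->1 (L advanced); C->plug->C->R->D->L->B->refl->A->L'->A->R'->E->plug->E
Char 6 ('H'): step: R->1, L=1; H->plug->H->R->B->L->H->refl->C->L'->E->R'->G->plug->G
Char 7 ('C'): step: R->2, L=1; C->plug->C->R->G->L->D->refl->F->L'->C->R'->B->plug->B
Char 8 ('F'): step: R->3, L=1; F->plug->F->R->H->L->E->refl->G->L'->F->R'->B->plug->B
Char 9 ('B'): step: R->4, L=1; B->plug->B->R->F->L->G->refl->E->L'->H->R'->G->plug->G

G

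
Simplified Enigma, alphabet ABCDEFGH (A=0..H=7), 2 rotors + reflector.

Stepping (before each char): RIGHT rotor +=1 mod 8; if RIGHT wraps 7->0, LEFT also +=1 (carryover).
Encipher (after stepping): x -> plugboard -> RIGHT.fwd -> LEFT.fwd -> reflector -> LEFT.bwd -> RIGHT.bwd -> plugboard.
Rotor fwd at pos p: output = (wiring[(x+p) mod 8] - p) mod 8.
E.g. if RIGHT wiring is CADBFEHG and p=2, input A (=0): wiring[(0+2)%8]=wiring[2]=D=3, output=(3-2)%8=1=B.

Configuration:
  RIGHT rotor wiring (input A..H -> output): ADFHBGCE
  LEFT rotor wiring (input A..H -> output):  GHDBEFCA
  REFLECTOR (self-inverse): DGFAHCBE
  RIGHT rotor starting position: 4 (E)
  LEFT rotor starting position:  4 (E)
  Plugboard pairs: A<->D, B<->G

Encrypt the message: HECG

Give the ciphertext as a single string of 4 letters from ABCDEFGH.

Answer: CDBC

Derivation:
Char 1 ('H'): step: R->5, L=4; H->plug->H->R->E->L->C->refl->F->L'->H->R'->C->plug->C
Char 2 ('E'): step: R->6, L=4; E->plug->E->R->H->L->F->refl->C->L'->E->R'->A->plug->D
Char 3 ('C'): step: R->7, L=4; C->plug->C->R->E->L->C->refl->F->L'->H->R'->G->plug->B
Char 4 ('G'): step: R->0, L->5 (L advanced); G->plug->B->R->D->L->B->refl->G->L'->F->R'->C->plug->C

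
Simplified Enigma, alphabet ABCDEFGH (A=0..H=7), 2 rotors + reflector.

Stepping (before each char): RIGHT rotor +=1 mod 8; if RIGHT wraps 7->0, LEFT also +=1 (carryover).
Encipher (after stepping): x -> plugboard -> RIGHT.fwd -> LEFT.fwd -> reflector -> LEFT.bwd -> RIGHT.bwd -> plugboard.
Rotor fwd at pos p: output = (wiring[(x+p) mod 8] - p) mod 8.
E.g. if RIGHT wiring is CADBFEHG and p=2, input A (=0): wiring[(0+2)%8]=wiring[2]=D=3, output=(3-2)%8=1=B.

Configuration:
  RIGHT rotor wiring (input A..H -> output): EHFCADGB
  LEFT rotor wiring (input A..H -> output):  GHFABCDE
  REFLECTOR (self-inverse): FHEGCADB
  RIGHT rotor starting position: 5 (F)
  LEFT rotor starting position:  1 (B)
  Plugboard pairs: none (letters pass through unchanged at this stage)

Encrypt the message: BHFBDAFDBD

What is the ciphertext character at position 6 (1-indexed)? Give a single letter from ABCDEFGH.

Char 1 ('B'): step: R->6, L=1; B->plug->B->R->D->L->A->refl->F->L'->H->R'->E->plug->E
Char 2 ('H'): step: R->7, L=1; H->plug->H->R->H->L->F->refl->A->L'->D->R'->E->plug->E
Char 3 ('F'): step: R->0, L->2 (L advanced); F->plug->F->R->D->L->A->refl->F->L'->H->R'->B->plug->B
Char 4 ('B'): step: R->1, L=2; B->plug->B->R->E->L->B->refl->H->L'->C->R'->E->plug->E
Char 5 ('D'): step: R->2, L=2; D->plug->D->R->B->L->G->refl->D->L'->A->R'->B->plug->B
Char 6 ('A'): step: R->3, L=2; A->plug->A->R->H->L->F->refl->A->L'->D->R'->D->plug->D

D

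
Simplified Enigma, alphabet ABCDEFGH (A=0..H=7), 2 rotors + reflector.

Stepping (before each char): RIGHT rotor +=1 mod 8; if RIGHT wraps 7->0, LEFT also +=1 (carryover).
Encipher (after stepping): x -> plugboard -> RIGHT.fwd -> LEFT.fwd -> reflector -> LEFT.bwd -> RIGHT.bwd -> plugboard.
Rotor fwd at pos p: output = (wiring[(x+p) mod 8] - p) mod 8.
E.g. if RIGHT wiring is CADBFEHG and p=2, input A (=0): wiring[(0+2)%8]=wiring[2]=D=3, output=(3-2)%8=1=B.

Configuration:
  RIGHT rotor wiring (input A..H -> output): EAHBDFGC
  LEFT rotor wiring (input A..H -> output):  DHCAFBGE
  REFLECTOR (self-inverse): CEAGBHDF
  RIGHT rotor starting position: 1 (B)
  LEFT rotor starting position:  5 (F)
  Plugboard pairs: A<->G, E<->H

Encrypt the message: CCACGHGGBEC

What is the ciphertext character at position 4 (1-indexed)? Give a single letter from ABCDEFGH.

Char 1 ('C'): step: R->2, L=5; C->plug->C->R->B->L->B->refl->E->L'->A->R'->F->plug->F
Char 2 ('C'): step: R->3, L=5; C->plug->C->R->C->L->H->refl->F->L'->F->R'->G->plug->A
Char 3 ('A'): step: R->4, L=5; A->plug->G->R->D->L->G->refl->D->L'->G->R'->D->plug->D
Char 4 ('C'): step: R->5, L=5; C->plug->C->R->F->L->F->refl->H->L'->C->R'->F->plug->F

F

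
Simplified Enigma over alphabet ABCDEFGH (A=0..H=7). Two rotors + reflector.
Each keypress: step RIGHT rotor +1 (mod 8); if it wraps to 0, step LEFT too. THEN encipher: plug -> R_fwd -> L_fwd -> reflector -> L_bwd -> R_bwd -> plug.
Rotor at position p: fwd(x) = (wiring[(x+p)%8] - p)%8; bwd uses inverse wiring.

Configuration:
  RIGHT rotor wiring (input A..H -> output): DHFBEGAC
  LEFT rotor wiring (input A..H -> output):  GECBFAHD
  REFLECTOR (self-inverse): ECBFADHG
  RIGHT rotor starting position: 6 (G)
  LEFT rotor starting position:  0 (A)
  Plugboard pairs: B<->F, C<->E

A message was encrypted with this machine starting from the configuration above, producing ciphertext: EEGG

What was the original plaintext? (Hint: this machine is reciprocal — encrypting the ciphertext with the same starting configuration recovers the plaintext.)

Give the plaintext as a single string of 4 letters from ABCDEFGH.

Answer: DCAC

Derivation:
Char 1 ('E'): step: R->7, L=0; E->plug->C->R->A->L->G->refl->H->L'->G->R'->D->plug->D
Char 2 ('E'): step: R->0, L->1 (L advanced); E->plug->C->R->F->L->G->refl->H->L'->E->R'->E->plug->C
Char 3 ('G'): step: R->1, L=1; G->plug->G->R->B->L->B->refl->C->L'->G->R'->A->plug->A
Char 4 ('G'): step: R->2, L=1; G->plug->G->R->B->L->B->refl->C->L'->G->R'->E->plug->C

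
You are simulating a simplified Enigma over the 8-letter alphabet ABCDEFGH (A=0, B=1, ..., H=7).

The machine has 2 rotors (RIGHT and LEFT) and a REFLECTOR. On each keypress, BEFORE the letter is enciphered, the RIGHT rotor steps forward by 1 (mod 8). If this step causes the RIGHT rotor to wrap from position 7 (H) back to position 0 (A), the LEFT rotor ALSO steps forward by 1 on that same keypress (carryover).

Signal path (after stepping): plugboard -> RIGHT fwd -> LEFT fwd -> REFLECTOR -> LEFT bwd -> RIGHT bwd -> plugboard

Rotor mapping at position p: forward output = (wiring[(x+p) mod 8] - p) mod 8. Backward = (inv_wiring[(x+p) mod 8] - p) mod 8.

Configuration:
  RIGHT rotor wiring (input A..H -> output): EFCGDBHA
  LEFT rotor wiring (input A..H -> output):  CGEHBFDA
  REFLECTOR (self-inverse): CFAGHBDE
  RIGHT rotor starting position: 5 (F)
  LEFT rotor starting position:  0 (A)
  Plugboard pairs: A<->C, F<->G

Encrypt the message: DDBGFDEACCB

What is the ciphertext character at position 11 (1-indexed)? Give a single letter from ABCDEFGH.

Char 1 ('D'): step: R->6, L=0; D->plug->D->R->H->L->A->refl->C->L'->A->R'->F->plug->G
Char 2 ('D'): step: R->7, L=0; D->plug->D->R->D->L->H->refl->E->L'->C->R'->G->plug->F
Char 3 ('B'): step: R->0, L->1 (L advanced); B->plug->B->R->F->L->C->refl->A->L'->D->R'->E->plug->E
Char 4 ('G'): step: R->1, L=1; G->plug->F->R->G->L->H->refl->E->L'->E->R'->A->plug->C
Char 5 ('F'): step: R->2, L=1; F->plug->G->R->C->L->G->refl->D->L'->B->R'->C->plug->A
Char 6 ('D'): step: R->3, L=1; D->plug->D->R->E->L->E->refl->H->L'->G->R'->C->plug->A
Char 7 ('E'): step: R->4, L=1; E->plug->E->R->A->L->F->refl->B->L'->H->R'->A->plug->C
Char 8 ('A'): step: R->5, L=1; A->plug->C->R->D->L->A->refl->C->L'->F->R'->F->plug->G
Char 9 ('C'): step: R->6, L=1; C->plug->A->R->B->L->D->refl->G->L'->C->R'->B->plug->B
Char 10 ('C'): step: R->7, L=1; C->plug->A->R->B->L->D->refl->G->L'->C->R'->G->plug->F
Char 11 ('B'): step: R->0, L->2 (L advanced); B->plug->B->R->F->L->G->refl->D->L'->D->R'->E->plug->E

E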